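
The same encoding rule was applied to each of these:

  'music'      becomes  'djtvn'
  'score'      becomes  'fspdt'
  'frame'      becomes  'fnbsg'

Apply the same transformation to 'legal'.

mbhfm

Read the word backwards and shift each letter +1.
Applying it to legal: reverse → lagel; then shift: l+1=m, a+1=b, g+1=h, e+1=f, l+1=m.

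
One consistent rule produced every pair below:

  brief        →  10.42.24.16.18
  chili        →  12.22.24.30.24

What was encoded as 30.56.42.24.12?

lyric

b(#2)→10 and r(#18)→42: differences scale by 2, so n = 2·pos + 6. With a=1..z=26, the number is 2·pos + 6.
Undoing it on 30.56.42.24.12: 30→(30−6)÷2=12=l, 56→(56−6)÷2=25=y, 42→(42−6)÷2=18=r, 24→(24−6)÷2=9=i, 12→(12−6)÷2=3=c.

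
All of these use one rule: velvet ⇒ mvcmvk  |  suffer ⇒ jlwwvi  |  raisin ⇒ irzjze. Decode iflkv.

Compare letters: v→m is +17, e→v is +17, l→c is +17 — a constant shift. It's a constant shift of +17 (ROT17).
Reversing it on iflkv: i−17=r, f−17=o, l−17=u, k−17=t, v−17=e.

route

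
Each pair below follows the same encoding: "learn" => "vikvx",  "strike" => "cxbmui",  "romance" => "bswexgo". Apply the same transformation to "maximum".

Shifts by position in learn: pos 0: l→v (+10), pos 1: e→i (+4), pos 2: a→k (+10), pos 3: r→v (+4) — repeating every 2. The shifts repeat in a cycle of length 2: positions 0,1,… shift by +10, +4, then the pattern repeats.
On maximum: m+10=w, a+4=e, x+10=h, i+4=m, m+10=w, u+4=y, m+10=w.

wehmwyw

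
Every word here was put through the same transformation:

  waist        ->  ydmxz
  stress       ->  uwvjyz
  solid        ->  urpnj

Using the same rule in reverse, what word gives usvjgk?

In waist: w→y is +2, a→d is +3, i→m is +4, s→x is +5 — the shift increases by 1 each position. Letter i (0-indexed) is shifted by i+2, so successive shifts are 2, 3, 4, ….
Reversing it on usvjgk: u−2=s, s−3=p, v−4=r, j−5=e, g−6=a, k−7=d.

spread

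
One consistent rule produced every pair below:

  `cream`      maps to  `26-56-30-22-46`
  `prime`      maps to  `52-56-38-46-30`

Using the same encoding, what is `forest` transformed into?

32-50-56-30-58-60

Each letter becomes 2×(its alphabet position, a=1..z=26) + 20.
Applying it to forest: f=6→32, o=15→50, r=18→56, e=5→30, s=19→58, t=20→60.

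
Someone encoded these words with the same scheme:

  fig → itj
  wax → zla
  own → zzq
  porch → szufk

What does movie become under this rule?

The shift depends on letter class: consonant f→i is +3, but vowel i→t is +11. Two shifts are in play — +11 for a/e/i/o/u, +3 for every other letter.
Applying it to movie: m(cons)+3=p, o(vowel)+11=z, v(cons)+3=y, i(vowel)+11=t, e(vowel)+11=p.

pzytp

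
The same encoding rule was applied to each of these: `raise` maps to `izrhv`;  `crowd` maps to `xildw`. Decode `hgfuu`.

Letters are reflected about the middle of the alphabet (position → 25−position): Atbash.
Decoding hgfuu: h↔s, g↔t, f↔u, u↔f, u↔f.

stuff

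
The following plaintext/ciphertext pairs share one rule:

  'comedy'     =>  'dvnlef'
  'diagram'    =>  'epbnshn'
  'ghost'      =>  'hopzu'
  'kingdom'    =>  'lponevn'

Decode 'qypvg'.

proof

It's a Vigenère-style cipher with numeric key [1,7]: position i shifts by key[i mod 2].
Undoing it on qypvg: q−1=p, y−7=r, p−1=o, v−7=o, g−1=f.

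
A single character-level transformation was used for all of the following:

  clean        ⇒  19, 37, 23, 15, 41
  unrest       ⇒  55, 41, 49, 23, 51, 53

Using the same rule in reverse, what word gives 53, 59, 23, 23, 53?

tweet

c(#3)→19 and l(#12)→37: differences scale by 2, so n = 2·pos + 13. With a=1..z=26, the number is 2·pos + 13.
Undoing it on 53, 59, 23, 23, 53: 53→(53−13)÷2=20=t, 59→(59−13)÷2=23=w, 23→(23−13)÷2=5=e, 23→(23−13)÷2=5=e, 53→(53−13)÷2=20=t.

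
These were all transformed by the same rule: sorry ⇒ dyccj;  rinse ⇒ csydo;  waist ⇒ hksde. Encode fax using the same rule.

qki

The shift depends on letter class: consonant s→d is +11, but vowel o→y is +10. Two shifts are in play — +10 for a/e/i/o/u, +11 for every other letter.
Applying it to fax: f(cons)+11=q, a(vowel)+10=k, x(cons)+11=i.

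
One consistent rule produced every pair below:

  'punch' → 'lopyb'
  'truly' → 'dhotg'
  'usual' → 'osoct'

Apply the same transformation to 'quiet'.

womud

p(15)→l(11) and u(20)→o(14) fit y≡11x+2 (mod 26); the inverse of 11 mod 26 is 19. Treating letters as 0–25, the rule is x ↦ 11x + 2 (mod 26).
For quiet: q(16)→11·16+2≡22=w; u(20)→11·20+2≡14=o; i(8)→11·8+2≡12=m; e(4)→11·4+2≡20=u; t(19)→11·19+2≡3=d (all mod 26).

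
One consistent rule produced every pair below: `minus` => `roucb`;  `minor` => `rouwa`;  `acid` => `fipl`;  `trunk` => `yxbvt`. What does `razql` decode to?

music

In minus: m→r is +5, i→o is +6, n→u is +7, u→c is +8 — the shift increases by 1 each position. Letter i (0-indexed) is shifted by i+5, so successive shifts are 5, 6, 7, ….
Undoing it on razql: r−5=m, a−6=u, z−7=s, q−8=i, l−9=c.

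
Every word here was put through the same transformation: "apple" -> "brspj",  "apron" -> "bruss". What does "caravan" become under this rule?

dcueagu

Each letter shifts forward by (position + 1), i.e. 1, 2, 3, … — the shift grows by one for each successive letter.
On caravan: c+1=d, a+2=c, r+3=u, a+4=e, v+5=a, a+6=g, n+7=u.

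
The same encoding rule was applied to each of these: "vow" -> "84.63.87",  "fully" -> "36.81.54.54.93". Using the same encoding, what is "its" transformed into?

v(#22)→84 and o(#15)→63: differences scale by 3, so n = 3·pos + 18. The formula is n = 3×(alphabet index, a=1) + 18.
For its: i=9→45, t=20→78, s=19→75.

45.78.75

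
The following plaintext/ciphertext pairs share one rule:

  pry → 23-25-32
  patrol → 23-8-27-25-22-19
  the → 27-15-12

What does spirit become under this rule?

26-23-16-25-16-27

p is letter #16 and maps to 23: an offset of 7. Each letter is replaced by its alphabet position (a=1..z=26) + 7.
For spirit: s=19→26, p=16→23, i=9→16, r=18→25, i=9→16, t=20→27.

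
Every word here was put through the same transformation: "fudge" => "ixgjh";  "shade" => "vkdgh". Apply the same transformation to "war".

Compare letters: f→i is +3, u→x is +3, d→g is +3 — a constant shift. It's a constant shift of +3 (ROT3).
For war: w+3=z, a+3=d, r+3=u.

zdu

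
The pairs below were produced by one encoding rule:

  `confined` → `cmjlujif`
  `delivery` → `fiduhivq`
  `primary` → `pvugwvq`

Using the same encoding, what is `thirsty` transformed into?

bruvybq

This is an affine cipher: with a=0,…,z=25, each position x becomes (3x+22) mod 26.
Applying it to thirsty: t(19)→3·19+22≡1=b; h(7)→3·7+22≡17=r; i(8)→3·8+22≡20=u; r(17)→3·17+22≡21=v; s(18)→3·18+22≡24=y; t(19)→3·19+22≡1=b; y(24)→3·24+22≡16=q (all mod 26).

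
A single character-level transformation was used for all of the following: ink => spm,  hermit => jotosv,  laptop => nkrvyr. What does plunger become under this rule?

The shift depends on letter class: consonant n→p is +2, but vowel i→s is +10. The rule splits by letter class: vowels +10, consonants +2.
Applying it to plunger: p(cons)+2=r, l(cons)+2=n, u(vowel)+10=e, n(cons)+2=p, g(cons)+2=i, e(vowel)+10=o, r(cons)+2=t.

rnepiot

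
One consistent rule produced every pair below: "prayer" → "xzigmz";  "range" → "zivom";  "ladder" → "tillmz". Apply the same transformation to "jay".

Every letter moves 8 places later in the alphabet, wrapping around z→a.
For jay: j+8=r, a+8=i, y+8=g.

rig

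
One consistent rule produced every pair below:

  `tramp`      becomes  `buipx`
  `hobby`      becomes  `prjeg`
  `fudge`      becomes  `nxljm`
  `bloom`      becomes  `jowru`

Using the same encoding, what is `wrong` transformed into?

Shifts by position in tramp: pos 0: t→b (+8), pos 1: r→u (+3), pos 2: a→i (+8), pos 3: m→p (+3) — repeating every 2. It's a Vigenère-style cipher with numeric key [8,3]: position i shifts by key[i mod 2].
On wrong: w+8=e, r+3=u, o+8=w, n+3=q, g+8=o.

euwqo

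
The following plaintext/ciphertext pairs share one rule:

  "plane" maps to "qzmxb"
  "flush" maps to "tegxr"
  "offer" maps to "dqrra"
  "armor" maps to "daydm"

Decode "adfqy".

metro

The output letters match the input read backwards, each shifted +12: plane reversed is enalp. Read the word backwards and shift each letter +12.
Reversing it on adfqy: shift back: a−12=o, d−12=r, f−12=t, q−12=e, y−12=m → ortem; then reverse → metro.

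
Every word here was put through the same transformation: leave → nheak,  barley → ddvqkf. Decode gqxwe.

In leave: l→n is +2, e→h is +3, a→e is +4, v→a is +5 — the shift increases by 1 each position. Letter i (0-indexed) is shifted by i+2, so successive shifts are 2, 3, 4, ….
Decoding gqxwe: g−2=e, q−3=n, x−4=t, w−5=r, e−6=y.

entry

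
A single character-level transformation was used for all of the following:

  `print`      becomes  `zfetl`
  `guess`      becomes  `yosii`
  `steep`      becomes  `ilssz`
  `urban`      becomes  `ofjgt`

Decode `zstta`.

p(15)→z(25) and r(17)→f(5) fit y≡3x+6 (mod 26); the inverse of 3 mod 26 is 9. Each letter's alphabet position (a=0..z=25) is mapped through 3·x+6 mod 26 — an affine cipher.
Reversing it on zstta: z(25)→9·(25−6)≡15=p; s(18)→9·(18−6)≡4=e; t(19)→9·(19−6)≡13=n; t(19)→9·(19−6)≡13=n; a(0)→9·(0−6)≡24=y (all mod 26).

penny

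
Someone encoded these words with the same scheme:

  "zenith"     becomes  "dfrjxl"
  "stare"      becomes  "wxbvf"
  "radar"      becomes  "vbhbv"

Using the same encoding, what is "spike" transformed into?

The shift depends on letter class: consonant z→d is +4, but vowel e→f is +1. The rule splits by letter class: vowels +1, consonants +4.
Applying it to spike: s(cons)+4=w, p(cons)+4=t, i(vowel)+1=j, k(cons)+4=o, e(vowel)+1=f.

wtjof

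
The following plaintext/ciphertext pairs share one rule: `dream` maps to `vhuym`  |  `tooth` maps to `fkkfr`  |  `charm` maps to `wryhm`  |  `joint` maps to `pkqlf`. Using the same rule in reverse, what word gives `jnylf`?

Each letter's alphabet position (a=0..z=25) is mapped through 25·x+24 mod 26 — an affine cipher.
Undoing it on jnylf: j(9)→25·(9−24)≡15=p; n(13)→25·(13−24)≡11=l; y(24)→25·(24−24)≡0=a; l(11)→25·(11−24)≡13=n; f(5)→25·(5−24)≡19=t (all mod 26).

plant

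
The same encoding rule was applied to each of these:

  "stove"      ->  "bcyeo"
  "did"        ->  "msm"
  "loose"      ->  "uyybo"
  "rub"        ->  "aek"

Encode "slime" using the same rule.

The shift depends on letter class: consonant s→b is +9, but vowel o→y is +10. The rule splits by letter class: vowels +10, consonants +9.
Applying it to slime: s(cons)+9=b, l(cons)+9=u, i(vowel)+10=s, m(cons)+9=v, e(vowel)+10=o.

busvo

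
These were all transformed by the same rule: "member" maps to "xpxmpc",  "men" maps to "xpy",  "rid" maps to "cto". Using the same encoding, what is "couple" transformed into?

nzfawp

Compare letters: m→x is +11, e→p is +11, m→x is +11 — a constant shift. It's a constant shift of +11 (ROT11).
Applying it to couple: c+11=n, o+11=z, u+11=f, p+11=a, l+11=w, e+11=p.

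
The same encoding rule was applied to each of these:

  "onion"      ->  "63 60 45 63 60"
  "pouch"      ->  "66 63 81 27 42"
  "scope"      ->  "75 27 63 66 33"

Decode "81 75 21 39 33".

o(#15)→63 and n(#14)→60: differences scale by 3, so n = 3·pos + 18. With a=1..z=26, the number is 3·pos + 18.
Decoding 81 75 21 39 33: 81→(81−18)÷3=21=u, 75→(75−18)÷3=19=s, 21→(21−18)÷3=1=a, 39→(39−18)÷3=7=g, 33→(33−18)÷3=5=e.

usage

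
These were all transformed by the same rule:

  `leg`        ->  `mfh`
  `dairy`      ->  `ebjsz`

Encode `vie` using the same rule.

wjf

Compare letters: l→m is +1, e→f is +1, g→h is +1 — a constant shift. This is a Caesar cipher with shift 1.
Applying it to vie: v+1=w, i+1=j, e+1=f.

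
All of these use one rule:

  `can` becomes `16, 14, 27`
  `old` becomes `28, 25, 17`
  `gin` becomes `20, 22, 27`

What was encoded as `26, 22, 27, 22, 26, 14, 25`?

Letters become their 1-based position plus 13 (so a→14, b→15, …).
Decoding 26, 22, 27, 22, 26, 14, 25: 26→(26−13)÷1=13=m, 22→(22−13)÷1=9=i, 27→(27−13)÷1=14=n, 22→(22−13)÷1=9=i, 26→(26−13)÷1=13=m, 14→(14−13)÷1=1=a, 25→(25−13)÷1=12=l.

minimal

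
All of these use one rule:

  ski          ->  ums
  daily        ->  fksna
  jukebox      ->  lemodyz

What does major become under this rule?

oklyt

The shift depends on letter class: consonant s→u is +2, but vowel i→s is +10. Vowels shift forward by 10 and consonants shift forward by 2.
On major: m(cons)+2=o, a(vowel)+10=k, j(cons)+2=l, o(vowel)+10=y, r(cons)+2=t.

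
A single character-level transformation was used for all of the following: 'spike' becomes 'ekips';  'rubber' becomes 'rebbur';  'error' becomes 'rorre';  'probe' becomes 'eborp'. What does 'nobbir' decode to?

The output letters match the input read backwards: spike reversed is ekips. It's just the letters in reverse order.
Decoding nobbir: then reverse → ribbon.

ribbon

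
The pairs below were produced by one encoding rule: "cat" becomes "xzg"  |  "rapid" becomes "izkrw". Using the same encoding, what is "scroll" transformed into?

Each pair mirrors across the alphabet (c↔x, a↔z, t↔g): positions sum to 25. Each letter is replaced by its mirror in the alphabet: a↔z, b↔y, c↔x, and so on (the Atbash cipher).
For scroll: s↔h, c↔x, r↔i, o↔l, l↔o, l↔o.

hxiloo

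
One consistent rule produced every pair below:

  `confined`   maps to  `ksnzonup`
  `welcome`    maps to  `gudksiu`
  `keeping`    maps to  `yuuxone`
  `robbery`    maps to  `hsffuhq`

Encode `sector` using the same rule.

mukrsh

c(2)→k(10) and o(14)→s(18) fit y≡5x+0 (mod 26); the inverse of 5 mod 26 is 21. This is an affine cipher: with a=0,…,z=25, each position x becomes (5x+0) mod 26.
On sector: s(18)→5·18+0≡12=m; e(4)→5·4+0≡20=u; c(2)→5·2+0≡10=k; t(19)→5·19+0≡17=r; o(14)→5·14+0≡18=s; r(17)→5·17+0≡7=h (all mod 26).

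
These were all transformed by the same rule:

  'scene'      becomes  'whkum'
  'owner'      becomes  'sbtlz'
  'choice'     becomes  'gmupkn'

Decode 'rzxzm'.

nurse

The shift increases by 1 at each position, starting from +4: 4, 5, 6, ….
Undoing it on rzxzm: r−4=n, z−5=u, x−6=r, z−7=s, m−8=e.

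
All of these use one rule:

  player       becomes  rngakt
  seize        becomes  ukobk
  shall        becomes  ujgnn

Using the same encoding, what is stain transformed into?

The shift depends on letter class: consonant p→r is +2, but vowel a→g is +6. Two shifts are in play — +6 for a/e/i/o/u, +2 for every other letter.
For stain: s(cons)+2=u, t(cons)+2=v, a(vowel)+6=g, i(vowel)+6=o, n(cons)+2=p.

uvgop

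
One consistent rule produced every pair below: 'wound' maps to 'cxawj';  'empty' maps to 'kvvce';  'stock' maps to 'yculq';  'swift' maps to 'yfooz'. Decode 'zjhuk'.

table

It's a Vigenère-style cipher with numeric key [6,9]: position i shifts by key[i mod 2].
Reversing it on zjhuk: z−6=t, j−9=a, h−6=b, u−9=l, k−6=e.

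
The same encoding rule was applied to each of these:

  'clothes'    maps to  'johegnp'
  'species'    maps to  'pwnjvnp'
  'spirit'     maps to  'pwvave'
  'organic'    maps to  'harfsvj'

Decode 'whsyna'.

c(2)→j(9) and l(11)→o(14) fit y≡15x+5 (mod 26); the inverse of 15 mod 26 is 7. Each letter's alphabet position (a=0..z=25) is mapped through 15·x+5 mod 26 — an affine cipher.
Reversing it on whsyna: w(22)→7·(22−5)≡15=p; h(7)→7·(7−5)≡14=o; s(18)→7·(18−5)≡13=n; y(24)→7·(24−5)≡3=d; n(13)→7·(13−5)≡4=e; a(0)→7·(0−5)≡17=r (all mod 26).

ponder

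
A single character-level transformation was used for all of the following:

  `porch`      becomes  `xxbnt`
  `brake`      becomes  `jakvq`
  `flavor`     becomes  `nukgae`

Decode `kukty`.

Each letter shifts forward by (position + 8), i.e. 8, 9, 10, … — the shift grows by one for each successive letter.
Decoding kukty: k−8=c, u−9=l, k−10=a, t−11=i, y−12=m.

claim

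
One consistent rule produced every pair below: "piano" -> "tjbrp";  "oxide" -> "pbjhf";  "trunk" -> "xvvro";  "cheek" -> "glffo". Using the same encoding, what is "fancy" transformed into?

jbrgc

The shift depends on letter class: consonant p→t is +4, but vowel i→j is +1. Two shifts are in play — +1 for a/e/i/o/u, +4 for every other letter.
Applying it to fancy: f(cons)+4=j, a(vowel)+1=b, n(cons)+4=r, c(cons)+4=g, y(cons)+4=c.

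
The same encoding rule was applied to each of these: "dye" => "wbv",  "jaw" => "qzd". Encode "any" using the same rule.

zmb

Each pair mirrors across the alphabet (d↔w, y↔b, e↔v): positions sum to 25. Each letter is replaced by its mirror in the alphabet: a↔z, b↔y, c↔x, and so on (the Atbash cipher).
On any: a↔z, n↔m, y↔b.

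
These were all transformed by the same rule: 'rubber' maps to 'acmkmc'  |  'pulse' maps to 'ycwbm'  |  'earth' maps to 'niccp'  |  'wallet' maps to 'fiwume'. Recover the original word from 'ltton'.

Shifts by position in rubber: pos 0: r→a (+9), pos 1: u→c (+8), pos 2: b→m (+11), pos 3: b→k (+9), pos 4: e→m (+8), pos 5: r→c (+11) — repeating every 3. It's a Vigenère-style cipher with numeric key [9,8,11]: position i shifts by key[i mod 3].
Decoding ltton: l−9=c, t−8=l, t−11=i, o−9=f, n−8=f.

cliff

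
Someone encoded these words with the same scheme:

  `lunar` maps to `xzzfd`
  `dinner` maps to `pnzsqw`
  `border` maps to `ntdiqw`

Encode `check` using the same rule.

omqhw

Shifts by position in lunar: pos 0: l→x (+12), pos 1: u→z (+5), pos 2: n→z (+12), pos 3: a→f (+5) — repeating every 2. A repeating key of period 2 is used — shifts +12, +5 over and over.
On check: c+12=o, h+5=m, e+12=q, c+5=h, k+12=w.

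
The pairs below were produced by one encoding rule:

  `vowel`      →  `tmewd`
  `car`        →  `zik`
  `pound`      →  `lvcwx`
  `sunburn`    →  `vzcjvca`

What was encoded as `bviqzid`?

The word is reversed, then every letter is shifted forward by 8.
Undoing it on bviqzid: shift back: b−8=t, v−8=n, i−8=a, q−8=i, z−8=r, i−8=a, d−8=v → tnairav; then reverse → variant.

variant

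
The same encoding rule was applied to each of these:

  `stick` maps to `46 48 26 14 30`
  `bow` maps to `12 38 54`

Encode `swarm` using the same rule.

s(#19)→46 and t(#20)→48: differences scale by 2, so n = 2·pos + 8. The formula is n = 2×(alphabet index, a=1) + 8.
For swarm: s=19→46, w=23→54, a=1→10, r=18→44, m=13→34.

46 54 10 44 34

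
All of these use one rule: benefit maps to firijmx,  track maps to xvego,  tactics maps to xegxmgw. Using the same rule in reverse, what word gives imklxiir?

eighteen

Compare letters: b→f is +4, e→i is +4, n→r is +4 — a constant shift. Every letter moves 4 places later in the alphabet, wrapping around z→a.
Undoing it on imklxiir: i−4=e, m−4=i, k−4=g, l−4=h, x−4=t, i−4=e, i−4=e, r−4=n.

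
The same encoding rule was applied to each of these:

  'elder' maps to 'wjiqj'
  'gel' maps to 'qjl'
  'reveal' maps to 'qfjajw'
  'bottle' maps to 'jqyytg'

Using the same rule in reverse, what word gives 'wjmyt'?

other

The output letters match the input read backwards, each shifted +5: elder reversed is redle. The word is reversed, then every letter is shifted forward by 5.
Decoding wjmyt: shift back: w−5=r, j−5=e, m−5=h, y−5=t, t−5=o → rehto; then reverse → other.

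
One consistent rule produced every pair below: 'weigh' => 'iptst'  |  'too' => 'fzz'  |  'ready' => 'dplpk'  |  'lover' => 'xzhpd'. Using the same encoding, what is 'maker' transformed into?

ylwpd

The shift depends on letter class: consonant w→i is +12, but vowel e→p is +11. The rule splits by letter class: vowels +11, consonants +12.
On maker: m(cons)+12=y, a(vowel)+11=l, k(cons)+12=w, e(vowel)+11=p, r(cons)+12=d.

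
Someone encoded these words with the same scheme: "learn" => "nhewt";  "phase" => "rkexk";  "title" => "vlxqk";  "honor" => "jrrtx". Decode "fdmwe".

dairy

In learn: l→n is +2, e→h is +3, a→e is +4, r→w is +5 — the shift increases by 1 each position. Each letter shifts forward by (position + 2), i.e. 2, 3, 4, … — the shift grows by one for each successive letter.
Decoding fdmwe: f−2=d, d−3=a, m−4=i, w−5=r, e−6=y.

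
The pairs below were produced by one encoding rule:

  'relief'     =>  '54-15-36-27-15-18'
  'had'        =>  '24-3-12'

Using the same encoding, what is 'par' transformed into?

48-3-54

r(#18)→54 and e(#5)→15: differences scale by 3, so n = 3·pos + 0. With a=1..z=26, the number is 3·pos.
For par: p=16→48, a=1→3, r=18→54.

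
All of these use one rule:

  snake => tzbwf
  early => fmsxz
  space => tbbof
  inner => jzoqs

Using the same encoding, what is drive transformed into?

edjhf

Shifts by position in snake: pos 0: s→t (+1), pos 1: n→z (+12), pos 2: a→b (+1), pos 3: k→w (+12) — repeating every 2. It's a Vigenère-style cipher with numeric key [1,12]: position i shifts by key[i mod 2].
On drive: d+1=e, r+12=d, i+1=j, v+12=h, e+1=f.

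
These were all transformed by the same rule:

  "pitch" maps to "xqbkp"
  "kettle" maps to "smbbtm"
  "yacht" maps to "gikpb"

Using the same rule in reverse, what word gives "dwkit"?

Compare letters: p→x is +8, i→q is +8, t→b is +8 — a constant shift. It's a constant shift of +8 (ROT8).
Undoing it on dwkit: d−8=v, w−8=o, k−8=c, i−8=a, t−8=l.

vocal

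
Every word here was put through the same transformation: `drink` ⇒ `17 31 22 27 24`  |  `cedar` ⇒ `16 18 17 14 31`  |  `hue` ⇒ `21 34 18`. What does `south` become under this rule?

d is letter #4 and maps to 17: an offset of 13. Each letter is replaced by its alphabet position (a=1..z=26) + 13.
For south: s=19→32, o=15→28, u=21→34, t=20→33, h=8→21.

32 28 34 33 21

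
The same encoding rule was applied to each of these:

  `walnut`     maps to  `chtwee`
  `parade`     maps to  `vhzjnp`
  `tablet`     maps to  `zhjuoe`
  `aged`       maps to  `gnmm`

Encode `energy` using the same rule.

In walnut: w→c is +6, a→h is +7, l→t is +8, n→w is +9 — the shift increases by 1 each position. The shift increases by 1 at each position, starting from +6: 6, 7, 8, ….
Applying it to energy: e+6=k, n+7=u, e+8=m, r+9=a, g+10=q, y+11=j.

kumaqj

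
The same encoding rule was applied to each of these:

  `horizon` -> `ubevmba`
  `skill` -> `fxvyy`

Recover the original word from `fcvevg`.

spirit

Compare letters: h→u is +13, o→b is +13, r→e is +13 — a constant shift. It's a constant shift of +13 (ROT13).
Decoding fcvevg: f−13=s, c−13=p, v−13=i, e−13=r, v−13=i, g−13=t.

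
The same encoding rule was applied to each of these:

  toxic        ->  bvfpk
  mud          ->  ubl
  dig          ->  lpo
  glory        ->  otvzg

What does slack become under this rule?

Two shifts are in play — +7 for a/e/i/o/u, +8 for every other letter.
For slack: s(cons)+8=a, l(cons)+8=t, a(vowel)+7=h, c(cons)+8=k, k(cons)+8=s.

athks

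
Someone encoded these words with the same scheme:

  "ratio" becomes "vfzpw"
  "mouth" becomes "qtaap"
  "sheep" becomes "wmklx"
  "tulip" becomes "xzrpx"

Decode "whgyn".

scarf

In ratio: r→v is +4, a→f is +5, t→z is +6, i→p is +7 — the shift increases by 1 each position. Each letter shifts forward by (position + 4), i.e. 4, 5, 6, … — the shift grows by one for each successive letter.
Undoing it on whgyn: w−4=s, h−5=c, g−6=a, y−7=r, n−8=f.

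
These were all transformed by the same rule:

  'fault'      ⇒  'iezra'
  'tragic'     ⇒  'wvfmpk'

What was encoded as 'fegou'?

cabin

In fault: f→i is +3, a→e is +4, u→z is +5, l→r is +6 — the shift increases by 1 each position. Each letter shifts forward by (position + 3), i.e. 3, 4, 5, … — the shift grows by one for each successive letter.
Undoing it on fegou: f−3=c, e−4=a, g−5=b, o−6=i, u−7=n.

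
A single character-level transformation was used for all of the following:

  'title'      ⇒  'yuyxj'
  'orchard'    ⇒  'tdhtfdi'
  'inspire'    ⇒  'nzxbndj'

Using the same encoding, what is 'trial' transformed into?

ydnmq

Shifts by position in title: pos 0: t→y (+5), pos 1: i→u (+12), pos 2: t→y (+5), pos 3: l→x (+12) — repeating every 2. It's a Vigenère-style cipher with numeric key [5,12]: position i shifts by key[i mod 2].
For trial: t+5=y, r+12=d, i+5=n, a+12=m, l+5=q.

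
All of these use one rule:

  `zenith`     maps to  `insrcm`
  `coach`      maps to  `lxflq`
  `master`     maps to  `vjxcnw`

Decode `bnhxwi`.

second

Shifts by position in zenith: pos 0: z→i (+9), pos 1: e→n (+9), pos 2: n→s (+5), pos 3: i→r (+9), pos 4: t→c (+9), pos 5: h→m (+5) — repeating every 3. The shifts repeat in a cycle of length 3: positions 0,1,… shift by +9, +9, +5, then the pattern repeats.
Decoding bnhxwi: b−9=s, n−9=e, h−5=c, x−9=o, w−9=n, i−5=d.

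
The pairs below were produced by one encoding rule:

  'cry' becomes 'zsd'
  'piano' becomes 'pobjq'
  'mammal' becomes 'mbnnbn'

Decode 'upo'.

The word is reversed, then every letter is shifted forward by 1.
Decoding upo: shift back: u−1=t, p−1=o, o−1=n → ton; then reverse → not.

not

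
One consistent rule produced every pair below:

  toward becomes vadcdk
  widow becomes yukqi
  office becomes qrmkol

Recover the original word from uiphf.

swift

Shifts by position in toward: pos 0: t→v (+2), pos 1: o→a (+12), pos 2: w→d (+7), pos 3: a→c (+2), pos 4: r→d (+12), pos 5: d→k (+7) — repeating every 3. The shifts repeat in a cycle of length 3: positions 0,1,… shift by +2, +12, +7, then the pattern repeats.
Decoding uiphf: u−2=s, i−12=w, p−7=i, h−2=f, f−12=t.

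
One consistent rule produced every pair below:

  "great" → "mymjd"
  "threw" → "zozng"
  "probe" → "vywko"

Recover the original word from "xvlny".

In great: g→m is +6, r→y is +7, e→m is +8, a→j is +9 — the shift increases by 1 each position. The shift increases by 1 at each position, starting from +6: 6, 7, 8, ….
Decoding xvlny: x−6=r, v−7=o, l−8=d, n−9=e, y−10=o.

rodeo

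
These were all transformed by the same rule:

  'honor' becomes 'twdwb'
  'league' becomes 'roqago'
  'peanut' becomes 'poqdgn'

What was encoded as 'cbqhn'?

craft

h(7)→t(19) and o(14)→w(22) fit y≡19x+16 (mod 26); the inverse of 19 mod 26 is 11. This is an affine cipher: with a=0,…,z=25, each position x becomes (19x+16) mod 26.
Decoding cbqhn: c(2)→11·(2−16)≡2=c; b(1)→11·(1−16)≡17=r; q(16)→11·(16−16)≡0=a; h(7)→11·(7−16)≡5=f; n(13)→11·(13−16)≡19=t (all mod 26).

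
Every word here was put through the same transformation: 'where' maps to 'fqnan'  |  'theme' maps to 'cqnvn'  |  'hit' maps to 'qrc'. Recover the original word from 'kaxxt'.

brook

Compare letters: w→f is +9, h→q is +9, e→n is +9 — a constant shift. Every letter moves 9 places later in the alphabet, wrapping around z→a.
Decoding kaxxt: k−9=b, a−9=r, x−9=o, x−9=o, t−9=k.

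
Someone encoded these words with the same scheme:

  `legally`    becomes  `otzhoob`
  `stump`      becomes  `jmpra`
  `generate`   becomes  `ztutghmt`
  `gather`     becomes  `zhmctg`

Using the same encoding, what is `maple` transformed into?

rhaot

l(11)→o(14) and e(4)→t(19) fit y≡3x+7 (mod 26); the inverse of 3 mod 26 is 9. Treating letters as 0–25, the rule is x ↦ 3x + 7 (mod 26).
On maple: m(12)→3·12+7≡17=r; a(0)→3·0+7≡7=h; p(15)→3·15+7≡0=a; l(11)→3·11+7≡14=o; e(4)→3·4+7≡19=t (all mod 26).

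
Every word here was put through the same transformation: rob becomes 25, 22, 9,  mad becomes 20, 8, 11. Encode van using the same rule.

r is letter #18 and maps to 25: an offset of 7. Each letter is replaced by its alphabet position (a=1..z=26) + 7.
For van: v=22→29, a=1→8, n=14→21.

29, 8, 21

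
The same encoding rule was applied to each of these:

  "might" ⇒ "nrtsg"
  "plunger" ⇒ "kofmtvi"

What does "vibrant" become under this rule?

eryizmg

This is the alphabet-reversal cipher (Atbash): a becomes z, b becomes y, etc.
Applying it to vibrant: v↔e, i↔r, b↔y, r↔i, a↔z, n↔m, t↔g.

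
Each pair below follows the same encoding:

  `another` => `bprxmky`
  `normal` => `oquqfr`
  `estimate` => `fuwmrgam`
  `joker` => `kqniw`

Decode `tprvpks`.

snorkel

In another: a→b is +1, n→p is +2, o→r is +3, t→x is +4 — the shift increases by 1 each position. Each letter shifts forward by (position + 1), i.e. 1, 2, 3, … — the shift grows by one for each successive letter.
Decoding tprvpks: t−1=s, p−2=n, r−3=o, v−4=r, p−5=k, k−6=e, s−7=l.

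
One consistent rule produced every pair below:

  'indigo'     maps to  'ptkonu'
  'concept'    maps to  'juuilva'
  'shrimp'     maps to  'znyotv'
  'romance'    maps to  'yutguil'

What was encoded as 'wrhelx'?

player

It's a Vigenère-style cipher with numeric key [7,6]: position i shifts by key[i mod 2].
Undoing it on wrhelx: w−7=p, r−6=l, h−7=a, e−6=y, l−7=e, x−6=r.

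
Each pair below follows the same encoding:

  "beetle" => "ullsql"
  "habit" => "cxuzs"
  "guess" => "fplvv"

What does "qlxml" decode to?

b(1)→u(20) and e(4)→l(11) fit y≡23x+23 (mod 26); the inverse of 23 mod 26 is 17. Treating letters as 0–25, the rule is x ↦ 23x + 23 (mod 26).
Undoing it on qlxml: q(16)→17·(16−23)≡11=l; l(11)→17·(11−23)≡4=e; x(23)→17·(23−23)≡0=a; m(12)→17·(12−23)≡21=v; l(11)→17·(11−23)≡4=e (all mod 26).

leave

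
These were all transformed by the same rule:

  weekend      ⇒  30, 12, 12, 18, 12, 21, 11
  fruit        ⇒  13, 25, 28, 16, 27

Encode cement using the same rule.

Each letter is replaced by its alphabet position (a=1..z=26) + 7.
On cement: c=3→10, e=5→12, m=13→20, e=5→12, n=14→21, t=20→27.

10, 12, 20, 12, 21, 27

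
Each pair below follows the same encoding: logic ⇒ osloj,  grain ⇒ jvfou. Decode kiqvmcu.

helpful

Letter i (0-indexed) is shifted by i+3, so successive shifts are 3, 4, 5, ….
Decoding kiqvmcu: k−3=h, i−4=e, q−5=l, v−6=p, m−7=f, c−8=u, u−9=l.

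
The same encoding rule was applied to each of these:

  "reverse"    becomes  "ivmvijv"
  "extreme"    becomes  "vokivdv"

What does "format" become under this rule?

wfidrk

Compare letters: r→i is +17, e→v is +17, v→m is +17 — a constant shift. It's a constant shift of +17 (ROT17).
On format: f+17=w, o+17=f, r+17=i, m+17=d, a+17=r, t+17=k.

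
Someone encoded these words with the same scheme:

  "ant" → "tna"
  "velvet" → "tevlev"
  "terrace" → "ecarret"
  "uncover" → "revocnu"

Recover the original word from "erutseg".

gesture

The word is simply reversed.
Decoding erutseg: then reverse → gesture.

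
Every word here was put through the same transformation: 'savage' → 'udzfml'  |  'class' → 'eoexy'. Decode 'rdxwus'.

In savage: s→u is +2, a→d is +3, v→z is +4, a→f is +5 — the shift increases by 1 each position. Each letter shifts forward by (position + 2), i.e. 2, 3, 4, … — the shift grows by one for each successive letter.
Decoding rdxwus: r−2=p, d−3=a, x−4=t, w−5=r, u−6=o, s−7=l.

patrol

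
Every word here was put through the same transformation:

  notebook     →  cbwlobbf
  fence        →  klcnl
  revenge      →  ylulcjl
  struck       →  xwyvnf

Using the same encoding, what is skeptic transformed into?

xflawhn

n(13)→c(2) and o(14)→b(1) fit y≡25x+15 (mod 26); the inverse of 25 mod 26 is 25. Each letter's alphabet position (a=0..z=25) is mapped through 25·x+15 mod 26 — an affine cipher.
On skeptic: s(18)→25·18+15≡23=x; k(10)→25·10+15≡5=f; e(4)→25·4+15≡11=l; p(15)→25·15+15≡0=a; t(19)→25·19+15≡22=w; i(8)→25·8+15≡7=h; c(2)→25·2+15≡13=n (all mod 26).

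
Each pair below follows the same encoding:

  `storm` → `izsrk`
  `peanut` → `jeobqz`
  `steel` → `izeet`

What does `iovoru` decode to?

Treating letters as 0–25, the rule is x ↦ 17x + 14 (mod 26).
Reversing it on iovoru: i(8)→23·(8−14)≡18=s; o(14)→23·(14−14)≡0=a; v(21)→23·(21−14)≡5=f; o(14)→23·(14−14)≡0=a; r(17)→23·(17−14)≡17=r; u(20)→23·(20−14)≡8=i (all mod 26).

safari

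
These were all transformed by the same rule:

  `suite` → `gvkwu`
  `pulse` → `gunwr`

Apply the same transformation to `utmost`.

vuqovw

The output letters match the input read backwards, each shifted +2: suite reversed is etius. Two steps: reverse the string, then apply a Caesar shift of +2.
Applying it to utmost: reverse → tsomtu; then shift: t+2=v, s+2=u, o+2=q, m+2=o, t+2=v, u+2=w.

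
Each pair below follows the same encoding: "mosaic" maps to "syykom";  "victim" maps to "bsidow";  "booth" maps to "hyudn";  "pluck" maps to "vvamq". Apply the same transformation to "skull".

Shifts by position in mosaic: pos 0: m→s (+6), pos 1: o→y (+10), pos 2: s→y (+6), pos 3: a→k (+10) — repeating every 2. A repeating key of period 2 is used — shifts +6, +10 over and over.
On skull: s+6=y, k+10=u, u+6=a, l+10=v, l+6=r.

yuavr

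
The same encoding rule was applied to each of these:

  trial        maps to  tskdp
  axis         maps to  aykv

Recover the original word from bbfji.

badge

In trial: t→t is +0, r→s is +1, i→k is +2, a→d is +3 — the shift increases by 1 each position. Letter i (0-indexed) is shifted by i+0, so successive shifts are 0, 1, 2, ….
Reversing it on bbfji: b−0=b, b−1=a, f−2=d, j−3=g, i−4=e.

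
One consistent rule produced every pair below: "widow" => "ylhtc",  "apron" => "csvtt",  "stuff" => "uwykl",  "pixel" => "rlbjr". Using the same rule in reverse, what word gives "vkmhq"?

thick

Each letter shifts forward by (position + 2), i.e. 2, 3, 4, … — the shift grows by one for each successive letter.
Reversing it on vkmhq: v−2=t, k−3=h, m−4=i, h−5=c, q−6=k.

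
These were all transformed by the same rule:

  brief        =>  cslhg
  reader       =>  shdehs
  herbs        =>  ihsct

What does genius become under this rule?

hholxt

The shift depends on letter class: consonant b→c is +1, but vowel i→l is +3. Vowels shift forward by 3 and consonants shift forward by 1.
On genius: g(cons)+1=h, e(vowel)+3=h, n(cons)+1=o, i(vowel)+3=l, u(vowel)+3=x, s(cons)+1=t.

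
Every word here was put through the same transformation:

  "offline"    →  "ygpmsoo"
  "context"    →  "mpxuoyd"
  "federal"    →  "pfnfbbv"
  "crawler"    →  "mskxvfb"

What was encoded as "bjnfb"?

rider

Shifts by position in offline: pos 0: o→y (+10), pos 1: f→g (+1), pos 2: f→p (+10), pos 3: l→m (+1) — repeating every 2. A repeating key of period 2 is used — shifts +10, +1 over and over.
Reversing it on bjnfb: b−10=r, j−1=i, n−10=d, f−1=e, b−10=r.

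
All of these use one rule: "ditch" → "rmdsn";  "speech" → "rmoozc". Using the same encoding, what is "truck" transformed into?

umebd

Two steps: reverse the string, then apply a Caesar shift of +10.
Applying it to truck: reverse → kcurt; then shift: k+10=u, c+10=m, u+10=e, r+10=b, t+10=d.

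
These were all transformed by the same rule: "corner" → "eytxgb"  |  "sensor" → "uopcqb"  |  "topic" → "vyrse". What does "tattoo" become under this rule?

It's a Vigenère-style cipher with numeric key [2,10]: position i shifts by key[i mod 2].
On tattoo: t+2=v, a+10=k, t+2=v, t+10=d, o+2=q, o+10=y.

vkvdqy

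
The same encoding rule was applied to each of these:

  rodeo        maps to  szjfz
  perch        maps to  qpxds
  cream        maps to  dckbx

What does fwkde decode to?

elect

Shifts by position in rodeo: pos 0: r→s (+1), pos 1: o→z (+11), pos 2: d→j (+6), pos 3: e→f (+1), pos 4: o→z (+11) — repeating every 3. It's a Vigenère-style cipher with numeric key [1,11,6]: position i shifts by key[i mod 3].
Undoing it on fwkde: f−1=e, w−11=l, k−6=e, d−1=c, e−11=t.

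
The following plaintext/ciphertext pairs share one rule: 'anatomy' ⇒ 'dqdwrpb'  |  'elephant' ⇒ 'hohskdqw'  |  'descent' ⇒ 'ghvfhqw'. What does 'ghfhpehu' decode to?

Compare letters: a→d is +3, n→q is +3, a→d is +3 — a constant shift. Every letter moves 3 places later in the alphabet, wrapping around z→a.
Undoing it on ghfhpehu: g−3=d, h−3=e, f−3=c, h−3=e, p−3=m, e−3=b, h−3=e, u−3=r.

december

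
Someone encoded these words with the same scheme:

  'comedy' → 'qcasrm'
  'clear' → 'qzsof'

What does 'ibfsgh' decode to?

unrest

Each letter is shifted forward by 14 in the alphabet (a Caesar shift of +14).
Undoing it on ibfsgh: i−14=u, b−14=n, f−14=r, s−14=e, g−14=s, h−14=t.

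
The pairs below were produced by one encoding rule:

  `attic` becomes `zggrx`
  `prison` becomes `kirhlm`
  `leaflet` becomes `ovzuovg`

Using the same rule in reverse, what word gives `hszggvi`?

Each letter is replaced by its mirror in the alphabet: a↔z, b↔y, c↔x, and so on (the Atbash cipher).
Decoding hszggvi: h↔s, s↔h, z↔a, g↔t, g↔t, v↔e, i↔r.

shatter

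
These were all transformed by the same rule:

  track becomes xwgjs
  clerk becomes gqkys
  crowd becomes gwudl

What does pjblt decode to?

Letter i (0-indexed) is shifted by i+4, so successive shifts are 4, 5, 6, ….
Decoding pjblt: p−4=l, j−5=e, b−6=v, l−7=e, t−8=l.

level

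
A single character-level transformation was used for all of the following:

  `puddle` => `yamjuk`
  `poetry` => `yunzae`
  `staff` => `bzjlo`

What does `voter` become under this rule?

Shifts by position in puddle: pos 0: p→y (+9), pos 1: u→a (+6), pos 2: d→m (+9), pos 3: d→j (+6) — repeating every 2. A repeating key of period 2 is used — shifts +9, +6 over and over.
For voter: v+9=e, o+6=u, t+9=c, e+6=k, r+9=a.

eucka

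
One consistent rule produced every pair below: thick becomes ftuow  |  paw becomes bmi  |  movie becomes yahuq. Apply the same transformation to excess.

qjoqee

Compare letters: t→f is +12, h→t is +12, i→u is +12 — a constant shift. Each letter is shifted forward by 12 in the alphabet (a Caesar shift of +12).
Applying it to excess: e+12=q, x+12=j, c+12=o, e+12=q, s+12=e, s+12=e.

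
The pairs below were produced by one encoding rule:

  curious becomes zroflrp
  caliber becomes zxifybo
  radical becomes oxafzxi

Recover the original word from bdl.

Compare letters: c→z is +23, u→r is +23, r→o is +23 — a constant shift. This is a Caesar cipher with shift 23.
Decoding bdl: b−23=e, d−23=g, l−23=o.

ego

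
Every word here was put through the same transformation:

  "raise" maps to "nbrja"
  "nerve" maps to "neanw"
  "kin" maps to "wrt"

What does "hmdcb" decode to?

study

The output letters match the input read backwards, each shifted +9: raise reversed is esiar. The word is reversed, then every letter is shifted forward by 9.
Undoing it on hmdcb: shift back: h−9=y, m−9=d, d−9=u, c−9=t, b−9=s → yduts; then reverse → study.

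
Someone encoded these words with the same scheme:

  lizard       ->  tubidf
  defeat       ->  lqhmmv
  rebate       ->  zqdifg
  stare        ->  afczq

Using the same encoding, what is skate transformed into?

awcbq

The shifts repeat in a cycle of length 3: positions 0,1,… shift by +8, +12, +2, then the pattern repeats.
On skate: s+8=a, k+12=w, a+2=c, t+8=b, e+12=q.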